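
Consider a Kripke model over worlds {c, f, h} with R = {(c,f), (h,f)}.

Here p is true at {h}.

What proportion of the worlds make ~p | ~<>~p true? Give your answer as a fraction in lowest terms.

2/3

c: ~p is T, ~<>~p is F. ✓
f: ~p is T, ~<>~p is T. ✓
h: ~p is F, ~<>~p is F. ✗
That's 2 of 3 worlds, so 2/3.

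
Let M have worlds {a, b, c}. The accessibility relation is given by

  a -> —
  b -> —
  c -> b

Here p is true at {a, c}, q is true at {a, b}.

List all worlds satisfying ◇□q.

{c}

a: no successors, so ◇□q fails. ✗
b: no successors, so ◇□q fails. ✗
c: successors {b}; □q there: b:T. ✓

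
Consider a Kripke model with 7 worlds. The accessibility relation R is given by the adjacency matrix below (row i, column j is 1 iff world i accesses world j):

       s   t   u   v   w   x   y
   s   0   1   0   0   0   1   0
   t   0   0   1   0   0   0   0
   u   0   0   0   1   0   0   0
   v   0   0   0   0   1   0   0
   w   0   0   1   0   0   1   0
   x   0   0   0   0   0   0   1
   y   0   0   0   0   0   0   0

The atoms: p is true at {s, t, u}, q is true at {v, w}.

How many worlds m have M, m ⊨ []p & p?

s: []p is F, p is T. ✗
t: []p is T, p is T. ✓
u: []p is F, p is T. ✗
v: []p is F, p is F. ✗
w: []p is F, p is F. ✗
x: []p is F, p is F. ✗
y: []p is T, p is F. ✗
Satisfying worlds: {t}.

1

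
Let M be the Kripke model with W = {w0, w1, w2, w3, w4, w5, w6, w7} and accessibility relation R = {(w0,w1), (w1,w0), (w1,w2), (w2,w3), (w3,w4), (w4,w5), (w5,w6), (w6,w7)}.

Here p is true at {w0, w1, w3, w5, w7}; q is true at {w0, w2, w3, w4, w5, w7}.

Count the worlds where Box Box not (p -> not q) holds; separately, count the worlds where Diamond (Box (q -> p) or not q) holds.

For Box Box not (p -> not q):
w0: successors {w1}; Box not (p -> not q) there: w1:F. ✗
w1: successors {w0, w2}; Box not (p -> not q) there: w0:F, w2:T. ✗
w2: successors {w3}; Box not (p -> not q) there: w3:F. ✗
w3: successors {w4}; Box not (p -> not q) there: w4:T. ✓
w4: successors {w5}; Box not (p -> not q) there: w5:F. ✗
w5: successors {w6}; Box not (p -> not q) there: w6:T. ✓
w6: successors {w7}; Box not (p -> not q) there: w7:T. ✓
w7: no successors, so Box Box not (p -> not q) holds vacuously. ✓
— 4 worlds.
For Diamond (Box (q -> p) or not q):
w0: successors {w1}; Box (q -> p) or not q there: w1:T. ✓
w1: successors {w0, w2}; Box (q -> p) or not q there: w0:T, w2:T. ✓
w2: successors {w3}; Box (q -> p) or not q there: w3:F. ✗
w3: successors {w4}; Box (q -> p) or not q there: w4:T. ✓
w4: successors {w5}; Box (q -> p) or not q there: w5:T. ✓
w5: successors {w6}; Box (q -> p) or not q there: w6:T. ✓
w6: successors {w7}; Box (q -> p) or not q there: w7:T. ✓
w7: no successors, so Diamond (Box (q -> p) or not q) fails. ✗
— 6 worlds.

4 and 6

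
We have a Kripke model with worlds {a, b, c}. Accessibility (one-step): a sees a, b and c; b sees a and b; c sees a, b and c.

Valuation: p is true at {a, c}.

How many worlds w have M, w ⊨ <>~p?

3

a: successors {a, b, c}; ~p there: a:F, b:T, c:F. ✓
b: successors {a, b}; ~p there: a:F, b:T. ✓
c: successors {a, b, c}; ~p there: a:F, b:T, c:F. ✓
Satisfying worlds: {a, b, c}.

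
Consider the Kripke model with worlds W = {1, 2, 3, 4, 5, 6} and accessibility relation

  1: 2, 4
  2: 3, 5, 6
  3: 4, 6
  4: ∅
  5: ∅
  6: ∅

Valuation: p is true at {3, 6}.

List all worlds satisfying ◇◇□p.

{1, 2}

1: successors {2, 4}; ◇□p there: 2:T, 4:F. ✓
2: successors {3, 5, 6}; ◇□p there: 3:T, 5:F, 6:F. ✓
3: successors {4, 6}; ◇□p there: 4:F, 6:F. ✗
4: no successors, so ◇◇□p fails. ✗
5: no successors, so ◇◇□p fails. ✗
6: no successors, so ◇◇□p fails. ✗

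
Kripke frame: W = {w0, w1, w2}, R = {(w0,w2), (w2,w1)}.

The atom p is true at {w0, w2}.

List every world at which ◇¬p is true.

{w2}

w0: successors {w2}; ¬p there: w2:F. ✗
w1: no successors, so ◇¬p fails. ✗
w2: successors {w1}; ¬p there: w1:T. ✓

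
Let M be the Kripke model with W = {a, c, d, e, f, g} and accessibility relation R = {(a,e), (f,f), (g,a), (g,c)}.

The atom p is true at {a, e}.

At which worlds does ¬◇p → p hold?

{a, e, g}

a: ¬◇p is F, p is T. ✓
c: ¬◇p is T, p is F. ✗
d: ¬◇p is T, p is F. ✗
e: ¬◇p is T, p is T. ✓
f: ¬◇p is T, p is F. ✗
g: ¬◇p is F, p is F. ✓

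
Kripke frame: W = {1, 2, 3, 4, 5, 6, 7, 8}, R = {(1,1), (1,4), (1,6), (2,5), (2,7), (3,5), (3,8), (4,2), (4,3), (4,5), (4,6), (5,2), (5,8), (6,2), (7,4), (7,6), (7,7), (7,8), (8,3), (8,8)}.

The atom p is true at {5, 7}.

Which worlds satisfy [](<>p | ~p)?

1: successors {1, 4, 6}; <>p | ~p there: 1:T, 4:T, 6:T. ✓
2: successors {5, 7}; <>p | ~p there: 5:F, 7:T. ✗
3: successors {5, 8}; <>p | ~p there: 5:F, 8:T. ✗
4: successors {2, 3, 5, 6}; <>p | ~p there: 2:T, 3:T, 5:F, 6:T. ✗
5: successors {2, 8}; <>p | ~p there: 2:T, 8:T. ✓
6: successors {2}; <>p | ~p there: 2:T. ✓
7: successors {4, 6, 7, 8}; <>p | ~p there: 4:T, 6:T, 7:T, 8:T. ✓
8: successors {3, 8}; <>p | ~p there: 3:T, 8:T. ✓

{1, 5, 6, 7, 8}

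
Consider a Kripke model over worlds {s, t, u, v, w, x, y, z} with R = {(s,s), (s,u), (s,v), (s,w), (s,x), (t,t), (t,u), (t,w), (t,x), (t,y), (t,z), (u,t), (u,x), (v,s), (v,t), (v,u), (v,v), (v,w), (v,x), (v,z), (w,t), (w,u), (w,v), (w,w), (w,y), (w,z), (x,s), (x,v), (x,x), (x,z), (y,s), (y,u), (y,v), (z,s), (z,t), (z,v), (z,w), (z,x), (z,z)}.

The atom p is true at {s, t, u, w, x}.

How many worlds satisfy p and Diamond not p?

s: p is T, Diamond not p is T. ✓
t: p is T, Diamond not p is T. ✓
u: p is T, Diamond not p is F. ✗
v: p is F, Diamond not p is T. ✗
w: p is T, Diamond not p is T. ✓
x: p is T, Diamond not p is T. ✓
y: p is F, Diamond not p is T. ✗
z: p is F, Diamond not p is T. ✗
Satisfying worlds: {s, t, w, x}.

4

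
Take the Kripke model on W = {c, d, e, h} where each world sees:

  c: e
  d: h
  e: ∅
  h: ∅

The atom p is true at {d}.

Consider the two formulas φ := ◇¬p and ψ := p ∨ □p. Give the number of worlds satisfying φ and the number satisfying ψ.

2 and 3

For ◇¬p:
c: successors {e}; ¬p there: e:T. ✓
d: successors {h}; ¬p there: h:T. ✓
e: no successors, so ◇¬p fails. ✗
h: no successors, so ◇¬p fails. ✗
— 2 worlds.
For p ∨ □p:
c: p is F, □p is F. ✗
d: p is T, □p is F. ✓
e: p is F, □p is T. ✓
h: p is F, □p is T. ✓
— 3 worlds.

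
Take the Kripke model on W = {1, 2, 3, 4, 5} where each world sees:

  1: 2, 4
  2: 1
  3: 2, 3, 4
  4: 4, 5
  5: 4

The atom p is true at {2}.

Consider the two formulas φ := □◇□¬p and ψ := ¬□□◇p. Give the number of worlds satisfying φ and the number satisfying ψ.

For □◇□¬p:
1: successors {2, 4}; ◇□¬p there: 2:F, 4:T. ✗
2: successors {1}; ◇□¬p there: 1:T. ✓
3: successors {2, 3, 4}; ◇□¬p there: 2:F, 3:T, 4:T. ✗
4: successors {4, 5}; ◇□¬p there: 4:T, 5:T. ✓
5: successors {4}; ◇□¬p there: 4:T. ✓
— 3 worlds.
For ¬□□◇p:
1: □□◇p is F. ✓
2: □□◇p is F. ✓
3: □□◇p is F. ✓
4: □□◇p is F. ✓
5: □□◇p is F. ✓
— 5 worlds.

3 and 5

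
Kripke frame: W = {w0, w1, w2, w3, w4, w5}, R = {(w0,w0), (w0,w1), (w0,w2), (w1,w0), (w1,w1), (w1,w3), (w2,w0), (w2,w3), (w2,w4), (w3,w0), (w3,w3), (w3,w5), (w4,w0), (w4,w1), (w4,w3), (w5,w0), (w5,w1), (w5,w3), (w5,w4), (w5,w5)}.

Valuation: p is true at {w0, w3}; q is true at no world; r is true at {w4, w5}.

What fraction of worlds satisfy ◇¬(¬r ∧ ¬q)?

1/2

w0: successors {w0, w1, w2}; ¬(¬r ∧ ¬q) there: w0:F, w1:F, w2:F. ✗
w1: successors {w0, w1, w3}; ¬(¬r ∧ ¬q) there: w0:F, w1:F, w3:F. ✗
w2: successors {w0, w3, w4}; ¬(¬r ∧ ¬q) there: w0:F, w3:F, w4:T. ✓
w3: successors {w0, w3, w5}; ¬(¬r ∧ ¬q) there: w0:F, w3:F, w5:T. ✓
w4: successors {w0, w1, w3}; ¬(¬r ∧ ¬q) there: w0:F, w1:F, w3:F. ✗
w5: successors {w0, w1, w3, w4, w5}; ¬(¬r ∧ ¬q) there: w0:F, w1:F, w3:F, w4:T, w5:T. ✓
That's 3 of 6 worlds, so 3/6 = 1/2.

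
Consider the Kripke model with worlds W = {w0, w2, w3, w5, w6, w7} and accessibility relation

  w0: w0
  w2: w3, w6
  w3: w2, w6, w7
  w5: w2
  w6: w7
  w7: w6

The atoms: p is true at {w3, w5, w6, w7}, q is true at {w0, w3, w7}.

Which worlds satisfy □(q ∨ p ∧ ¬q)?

w0: successors {w0}; q ∨ p ∧ ¬q there: w0:T. ✓
w2: successors {w3, w6}; q ∨ p ∧ ¬q there: w3:T, w6:T. ✓
w3: successors {w2, w6, w7}; q ∨ p ∧ ¬q there: w2:F, w6:T, w7:T. ✗
w5: successors {w2}; q ∨ p ∧ ¬q there: w2:F. ✗
w6: successors {w7}; q ∨ p ∧ ¬q there: w7:T. ✓
w7: successors {w6}; q ∨ p ∧ ¬q there: w6:T. ✓

{w0, w2, w6, w7}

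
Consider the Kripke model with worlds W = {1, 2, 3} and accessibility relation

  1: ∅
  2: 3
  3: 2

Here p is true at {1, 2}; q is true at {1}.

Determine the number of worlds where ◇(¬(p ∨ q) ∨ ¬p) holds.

1

1: no successors, so ◇(¬(p ∨ q) ∨ ¬p) fails. ✗
2: successors {3}; ¬(p ∨ q) ∨ ¬p there: 3:T. ✓
3: successors {2}; ¬(p ∨ q) ∨ ¬p there: 2:F. ✗
Satisfying worlds: {2}.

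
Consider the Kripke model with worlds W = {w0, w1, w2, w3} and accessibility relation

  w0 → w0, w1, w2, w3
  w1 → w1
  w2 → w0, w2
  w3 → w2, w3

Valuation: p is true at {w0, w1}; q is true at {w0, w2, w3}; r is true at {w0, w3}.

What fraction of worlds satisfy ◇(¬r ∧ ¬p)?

3/4

w0: successors {w0, w1, w2, w3}; ¬r ∧ ¬p there: w0:F, w1:F, w2:T, w3:F. ✓
w1: successors {w1}; ¬r ∧ ¬p there: w1:F. ✗
w2: successors {w0, w2}; ¬r ∧ ¬p there: w0:F, w2:T. ✓
w3: successors {w2, w3}; ¬r ∧ ¬p there: w2:T, w3:F. ✓
That's 3 of 4 worlds, so 3/4.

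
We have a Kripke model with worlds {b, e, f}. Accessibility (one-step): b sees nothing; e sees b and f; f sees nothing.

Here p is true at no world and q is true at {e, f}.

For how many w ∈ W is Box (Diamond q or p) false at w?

b: no successors, so Box (Diamond q or p) holds vacuously. ✓
e: successors {b, f}; Diamond q or p there: b:F, f:F. ✗
f: no successors, so Box (Diamond q or p) holds vacuously. ✓
Satisfying worlds: {b, f}.
So Box (Diamond q or p) fails at the other 1 world.

1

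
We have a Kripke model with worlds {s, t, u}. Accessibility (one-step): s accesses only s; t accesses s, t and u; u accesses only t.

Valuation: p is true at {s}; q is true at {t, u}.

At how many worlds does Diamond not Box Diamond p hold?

s: successors {s}; not Box Diamond p there: s:F. ✗
t: successors {s, t, u}; not Box Diamond p there: s:F, t:T, u:F. ✓
u: successors {t}; not Box Diamond p there: t:T. ✓
Satisfying worlds: {t, u}.

2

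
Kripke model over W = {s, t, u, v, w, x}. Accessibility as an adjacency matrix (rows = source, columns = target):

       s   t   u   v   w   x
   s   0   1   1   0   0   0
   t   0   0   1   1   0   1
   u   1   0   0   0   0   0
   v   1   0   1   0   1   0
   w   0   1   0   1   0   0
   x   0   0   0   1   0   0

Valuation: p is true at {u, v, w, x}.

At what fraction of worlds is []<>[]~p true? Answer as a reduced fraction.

1/2

s: successors {t, u}; <>[]~p there: t:T, u:F. ✗
t: successors {u, v, x}; <>[]~p there: u:F, v:T, x:F. ✗
u: successors {s}; <>[]~p there: s:T. ✓
v: successors {s, u, w}; <>[]~p there: s:T, u:F, w:F. ✗
w: successors {t, v}; <>[]~p there: t:T, v:T. ✓
x: successors {v}; <>[]~p there: v:T. ✓
That's 3 of 6 worlds, so 3/6 = 1/2.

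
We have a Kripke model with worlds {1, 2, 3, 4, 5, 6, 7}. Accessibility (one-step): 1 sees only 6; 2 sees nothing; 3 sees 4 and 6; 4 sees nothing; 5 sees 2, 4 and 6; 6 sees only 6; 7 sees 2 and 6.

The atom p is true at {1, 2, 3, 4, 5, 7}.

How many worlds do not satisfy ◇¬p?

1: successors {6}; ¬p there: 6:T. ✓
2: no successors, so ◇¬p fails. ✗
3: successors {4, 6}; ¬p there: 4:F, 6:T. ✓
4: no successors, so ◇¬p fails. ✗
5: successors {2, 4, 6}; ¬p there: 2:F, 4:F, 6:T. ✓
6: successors {6}; ¬p there: 6:T. ✓
7: successors {2, 6}; ¬p there: 2:F, 6:T. ✓
Satisfying worlds: {1, 3, 5, 6, 7}.
So ◇¬p fails at the other 2 worlds.

2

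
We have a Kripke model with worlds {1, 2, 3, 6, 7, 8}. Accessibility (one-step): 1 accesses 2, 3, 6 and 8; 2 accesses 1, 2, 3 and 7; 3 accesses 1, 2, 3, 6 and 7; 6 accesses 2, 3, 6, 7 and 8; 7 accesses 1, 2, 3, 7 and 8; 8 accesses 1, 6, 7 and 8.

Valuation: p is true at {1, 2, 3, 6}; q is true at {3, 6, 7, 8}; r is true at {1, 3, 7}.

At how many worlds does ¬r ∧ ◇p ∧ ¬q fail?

5

1: ¬r is F, ◇p ∧ ¬q is T. ✗
2: ¬r is T, ◇p ∧ ¬q is T. ✓
3: ¬r is F, ◇p ∧ ¬q is F. ✗
6: ¬r is T, ◇p ∧ ¬q is F. ✗
7: ¬r is F, ◇p ∧ ¬q is F. ✗
8: ¬r is T, ◇p ∧ ¬q is F. ✗
Satisfying worlds: {2}.
So ¬r ∧ ◇p ∧ ¬q fails at the other 5 worlds.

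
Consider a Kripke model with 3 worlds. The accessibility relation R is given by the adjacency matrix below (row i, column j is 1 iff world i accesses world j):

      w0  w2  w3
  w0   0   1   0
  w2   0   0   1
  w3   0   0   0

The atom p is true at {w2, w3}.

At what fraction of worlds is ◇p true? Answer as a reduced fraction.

w0: successors {w2}; p there: w2:T. ✓
w2: successors {w3}; p there: w3:T. ✓
w3: no successors, so ◇p fails. ✗
That's 2 of 3 worlds, so 2/3.

2/3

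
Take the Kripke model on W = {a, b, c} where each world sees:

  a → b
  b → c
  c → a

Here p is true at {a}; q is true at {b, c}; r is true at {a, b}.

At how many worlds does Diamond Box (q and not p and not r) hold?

1

a: successors {b}; Box (q and not p and not r) there: b:T. ✓
b: successors {c}; Box (q and not p and not r) there: c:F. ✗
c: successors {a}; Box (q and not p and not r) there: a:F. ✗
Satisfying worlds: {a}.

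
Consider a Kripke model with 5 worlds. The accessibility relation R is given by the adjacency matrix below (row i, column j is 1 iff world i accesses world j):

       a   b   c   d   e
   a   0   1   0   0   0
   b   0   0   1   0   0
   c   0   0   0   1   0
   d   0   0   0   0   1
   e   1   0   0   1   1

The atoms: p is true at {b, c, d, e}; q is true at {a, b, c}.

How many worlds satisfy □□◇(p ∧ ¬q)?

a: successors {b}; □◇(p ∧ ¬q) there: b:T. ✓
b: successors {c}; □◇(p ∧ ¬q) there: c:T. ✓
c: successors {d}; □◇(p ∧ ¬q) there: d:T. ✓
d: successors {e}; □◇(p ∧ ¬q) there: e:F. ✗
e: successors {a, d, e}; □◇(p ∧ ¬q) there: a:F, d:T, e:F. ✗
Satisfying worlds: {a, b, c}.

3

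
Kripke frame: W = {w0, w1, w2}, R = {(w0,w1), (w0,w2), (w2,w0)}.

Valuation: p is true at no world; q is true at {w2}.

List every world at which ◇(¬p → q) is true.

{w0}

w0: successors {w1, w2}; ¬p → q there: w1:F, w2:T. ✓
w1: no successors, so ◇(¬p → q) fails. ✗
w2: successors {w0}; ¬p → q there: w0:F. ✗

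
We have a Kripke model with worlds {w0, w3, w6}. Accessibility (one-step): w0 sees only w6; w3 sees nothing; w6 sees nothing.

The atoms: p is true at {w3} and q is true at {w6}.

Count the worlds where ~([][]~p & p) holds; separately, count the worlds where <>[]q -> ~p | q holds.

2 and 3

For ~([][]~p & p):
w0: [][]~p & p is F. ✓
w3: [][]~p & p is T. ✗
w6: [][]~p & p is F. ✓
— 2 worlds.
For <>[]q -> ~p | q:
w0: <>[]q is T, ~p | q is T. ✓
w3: <>[]q is F, ~p | q is F. ✓
w6: <>[]q is F, ~p | q is T. ✓
— 3 worlds.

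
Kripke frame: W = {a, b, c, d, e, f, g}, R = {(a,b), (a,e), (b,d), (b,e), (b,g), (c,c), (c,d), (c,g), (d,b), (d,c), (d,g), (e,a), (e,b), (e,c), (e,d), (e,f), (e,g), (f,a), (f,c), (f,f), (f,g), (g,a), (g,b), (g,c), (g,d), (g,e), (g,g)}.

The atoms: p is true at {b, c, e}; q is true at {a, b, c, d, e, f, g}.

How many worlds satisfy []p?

1

a: successors {b, e}; p there: b:T, e:T. ✓
b: successors {d, e, g}; p there: d:F, e:T, g:F. ✗
c: successors {c, d, g}; p there: c:T, d:F, g:F. ✗
d: successors {b, c, g}; p there: b:T, c:T, g:F. ✗
e: successors {a, b, c, d, f, g}; p there: a:F, b:T, c:T, d:F, f:F, g:F. ✗
f: successors {a, c, f, g}; p there: a:F, c:T, f:F, g:F. ✗
g: successors {a, b, c, d, e, g}; p there: a:F, b:T, c:T, d:F, e:T, g:F. ✗
Satisfying worlds: {a}.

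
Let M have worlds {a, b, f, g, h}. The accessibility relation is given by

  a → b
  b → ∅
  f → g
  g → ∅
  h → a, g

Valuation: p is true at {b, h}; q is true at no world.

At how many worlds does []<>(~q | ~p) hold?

a: successors {b}; <>(~q | ~p) there: b:F. ✗
b: no successors, so []<>(~q | ~p) holds vacuously. ✓
f: successors {g}; <>(~q | ~p) there: g:F. ✗
g: no successors, so []<>(~q | ~p) holds vacuously. ✓
h: successors {a, g}; <>(~q | ~p) there: a:T, g:F. ✗
Satisfying worlds: {b, g}.

2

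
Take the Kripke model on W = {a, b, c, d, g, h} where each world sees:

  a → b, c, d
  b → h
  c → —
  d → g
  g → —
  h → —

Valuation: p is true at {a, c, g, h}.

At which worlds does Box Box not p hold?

a: successors {b, c, d}; Box not p there: b:F, c:T, d:F. ✗
b: successors {h}; Box not p there: h:T. ✓
c: no successors, so Box Box not p holds vacuously. ✓
d: successors {g}; Box not p there: g:T. ✓
g: no successors, so Box Box not p holds vacuously. ✓
h: no successors, so Box Box not p holds vacuously. ✓

{b, c, d, g, h}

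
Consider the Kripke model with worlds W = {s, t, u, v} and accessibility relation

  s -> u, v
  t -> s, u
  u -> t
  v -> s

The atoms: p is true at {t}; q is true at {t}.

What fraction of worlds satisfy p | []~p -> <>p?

1/4

s: p | []~p is T, <>p is F. ✗
t: p | []~p is T, <>p is F. ✗
u: p | []~p is F, <>p is T. ✓
v: p | []~p is T, <>p is F. ✗
That's 1 of 4 worlds, so 1/4.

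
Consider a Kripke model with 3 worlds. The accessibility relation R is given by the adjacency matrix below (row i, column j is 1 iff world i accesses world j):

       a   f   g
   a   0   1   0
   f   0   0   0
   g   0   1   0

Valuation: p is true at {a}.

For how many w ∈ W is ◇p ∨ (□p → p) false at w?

1

a: ◇p is F, □p → p is T. ✓
f: ◇p is F, □p → p is F. ✗
g: ◇p is F, □p → p is T. ✓
Satisfying worlds: {a, g}.
So ◇p ∨ (□p → p) fails at the other 1 world.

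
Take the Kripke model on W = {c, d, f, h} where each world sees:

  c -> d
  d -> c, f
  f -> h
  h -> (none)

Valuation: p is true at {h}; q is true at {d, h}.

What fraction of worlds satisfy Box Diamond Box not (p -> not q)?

1/2

c: successors {d}; Diamond Box not (p -> not q) there: d:T. ✓
d: successors {c, f}; Diamond Box not (p -> not q) there: c:F, f:T. ✗
f: successors {h}; Diamond Box not (p -> not q) there: h:F. ✗
h: no successors, so Box Diamond Box not (p -> not q) holds vacuously. ✓
That's 2 of 4 worlds, so 2/4 = 1/2.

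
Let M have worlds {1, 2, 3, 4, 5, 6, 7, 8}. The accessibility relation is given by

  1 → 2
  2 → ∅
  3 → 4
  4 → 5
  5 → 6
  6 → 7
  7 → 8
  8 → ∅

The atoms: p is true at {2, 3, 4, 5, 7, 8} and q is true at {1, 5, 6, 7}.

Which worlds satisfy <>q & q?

1: <>q is F, q is T. ✗
2: <>q is F, q is F. ✗
3: <>q is F, q is F. ✗
4: <>q is T, q is F. ✗
5: <>q is T, q is T. ✓
6: <>q is T, q is T. ✓
7: <>q is F, q is T. ✗
8: <>q is F, q is F. ✗

{5, 6}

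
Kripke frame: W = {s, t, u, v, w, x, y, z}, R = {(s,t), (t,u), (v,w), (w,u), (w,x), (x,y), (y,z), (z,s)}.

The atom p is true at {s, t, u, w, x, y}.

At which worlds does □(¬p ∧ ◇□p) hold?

{u, y}

s: successors {t}; ¬p ∧ ◇□p there: t:F. ✗
t: successors {u}; ¬p ∧ ◇□p there: u:F. ✗
u: no successors, so □(¬p ∧ ◇□p) holds vacuously. ✓
v: successors {w}; ¬p ∧ ◇□p there: w:F. ✗
w: successors {u, x}; ¬p ∧ ◇□p there: u:F, x:F. ✗
x: successors {y}; ¬p ∧ ◇□p there: y:F. ✗
y: successors {z}; ¬p ∧ ◇□p there: z:T. ✓
z: successors {s}; ¬p ∧ ◇□p there: s:F. ✗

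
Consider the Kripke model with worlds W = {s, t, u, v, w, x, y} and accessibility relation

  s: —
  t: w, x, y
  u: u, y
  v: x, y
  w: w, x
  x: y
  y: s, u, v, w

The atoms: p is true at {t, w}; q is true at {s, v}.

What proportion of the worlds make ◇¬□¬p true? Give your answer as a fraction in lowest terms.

s: no successors, so ◇¬□¬p fails. ✗
t: successors {w, x, y}; ¬□¬p there: w:T, x:F, y:T. ✓
u: successors {u, y}; ¬□¬p there: u:F, y:T. ✓
v: successors {x, y}; ¬□¬p there: x:F, y:T. ✓
w: successors {w, x}; ¬□¬p there: w:T, x:F. ✓
x: successors {y}; ¬□¬p there: y:T. ✓
y: successors {s, u, v, w}; ¬□¬p there: s:F, u:F, v:F, w:T. ✓
That's 6 of 7 worlds, so 6/7.

6/7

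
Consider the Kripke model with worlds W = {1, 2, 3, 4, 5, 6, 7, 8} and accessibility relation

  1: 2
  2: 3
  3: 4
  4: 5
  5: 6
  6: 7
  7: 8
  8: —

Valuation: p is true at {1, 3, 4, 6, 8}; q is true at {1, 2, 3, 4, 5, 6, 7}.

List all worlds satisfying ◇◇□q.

{1, 2, 3, 4, 6}

1: successors {2}; ◇□q there: 2:T. ✓
2: successors {3}; ◇□q there: 3:T. ✓
3: successors {4}; ◇□q there: 4:T. ✓
4: successors {5}; ◇□q there: 5:T. ✓
5: successors {6}; ◇□q there: 6:F. ✗
6: successors {7}; ◇□q there: 7:T. ✓
7: successors {8}; ◇□q there: 8:F. ✗
8: no successors, so ◇◇□q fails. ✗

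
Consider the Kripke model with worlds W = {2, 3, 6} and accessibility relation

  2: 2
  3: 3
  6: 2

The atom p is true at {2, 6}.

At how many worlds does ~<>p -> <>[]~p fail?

2: ~<>p is F, <>[]~p is F. ✓
3: ~<>p is T, <>[]~p is T. ✓
6: ~<>p is F, <>[]~p is F. ✓
Satisfying worlds: {2, 3, 6}.
So ~<>p -> <>[]~p fails at the other 0 worlds.

0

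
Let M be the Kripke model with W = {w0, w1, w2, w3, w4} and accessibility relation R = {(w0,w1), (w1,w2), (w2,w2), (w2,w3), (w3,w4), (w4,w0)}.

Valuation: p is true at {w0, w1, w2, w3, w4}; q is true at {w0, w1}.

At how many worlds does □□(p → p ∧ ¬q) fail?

2

w0: successors {w1}; □(p → p ∧ ¬q) there: w1:T. ✓
w1: successors {w2}; □(p → p ∧ ¬q) there: w2:T. ✓
w2: successors {w2, w3}; □(p → p ∧ ¬q) there: w2:T, w3:T. ✓
w3: successors {w4}; □(p → p ∧ ¬q) there: w4:F. ✗
w4: successors {w0}; □(p → p ∧ ¬q) there: w0:F. ✗
Satisfying worlds: {w0, w1, w2}.
So □□(p → p ∧ ¬q) fails at the other 2 worlds.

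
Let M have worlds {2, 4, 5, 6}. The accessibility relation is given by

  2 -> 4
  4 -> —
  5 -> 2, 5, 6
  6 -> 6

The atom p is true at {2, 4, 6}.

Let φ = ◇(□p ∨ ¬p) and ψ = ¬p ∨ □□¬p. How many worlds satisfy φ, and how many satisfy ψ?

3 and 3

For ◇(□p ∨ ¬p):
2: successors {4}; □p ∨ ¬p there: 4:T. ✓
4: no successors, so ◇(□p ∨ ¬p) fails. ✗
5: successors {2, 5, 6}; □p ∨ ¬p there: 2:T, 5:T, 6:T. ✓
6: successors {6}; □p ∨ ¬p there: 6:T. ✓
— 3 worlds.
For ¬p ∨ □□¬p:
2: ¬p is F, □□¬p is T. ✓
4: ¬p is F, □□¬p is T. ✓
5: ¬p is T, □□¬p is F. ✓
6: ¬p is F, □□¬p is F. ✗
— 3 worlds.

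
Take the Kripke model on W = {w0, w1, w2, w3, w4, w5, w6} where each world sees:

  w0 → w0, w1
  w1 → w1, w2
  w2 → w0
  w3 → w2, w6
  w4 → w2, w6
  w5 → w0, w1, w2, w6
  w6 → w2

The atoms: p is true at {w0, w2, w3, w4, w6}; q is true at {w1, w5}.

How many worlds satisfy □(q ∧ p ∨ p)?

w0: successors {w0, w1}; q ∧ p ∨ p there: w0:T, w1:F. ✗
w1: successors {w1, w2}; q ∧ p ∨ p there: w1:F, w2:T. ✗
w2: successors {w0}; q ∧ p ∨ p there: w0:T. ✓
w3: successors {w2, w6}; q ∧ p ∨ p there: w2:T, w6:T. ✓
w4: successors {w2, w6}; q ∧ p ∨ p there: w2:T, w6:T. ✓
w5: successors {w0, w1, w2, w6}; q ∧ p ∨ p there: w0:T, w1:F, w2:T, w6:T. ✗
w6: successors {w2}; q ∧ p ∨ p there: w2:T. ✓
Satisfying worlds: {w2, w3, w4, w6}.

4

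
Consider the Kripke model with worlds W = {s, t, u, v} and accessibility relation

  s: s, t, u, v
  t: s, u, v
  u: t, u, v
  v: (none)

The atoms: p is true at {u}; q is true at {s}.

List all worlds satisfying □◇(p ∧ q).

{v}

s: successors {s, t, u, v}; ◇(p ∧ q) there: s:F, t:F, u:F, v:F. ✗
t: successors {s, u, v}; ◇(p ∧ q) there: s:F, u:F, v:F. ✗
u: successors {t, u, v}; ◇(p ∧ q) there: t:F, u:F, v:F. ✗
v: no successors, so □◇(p ∧ q) holds vacuously. ✓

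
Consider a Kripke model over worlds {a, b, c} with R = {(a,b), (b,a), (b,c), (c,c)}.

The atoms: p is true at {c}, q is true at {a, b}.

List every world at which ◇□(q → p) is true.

{b, c}

a: successors {b}; □(q → p) there: b:F. ✗
b: successors {a, c}; □(q → p) there: a:F, c:T. ✓
c: successors {c}; □(q → p) there: c:T. ✓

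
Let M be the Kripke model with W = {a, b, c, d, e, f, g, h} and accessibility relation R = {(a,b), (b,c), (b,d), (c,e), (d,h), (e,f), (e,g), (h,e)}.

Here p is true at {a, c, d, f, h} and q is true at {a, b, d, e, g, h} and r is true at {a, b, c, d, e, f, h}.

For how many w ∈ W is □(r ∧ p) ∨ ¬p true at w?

5

a: □(r ∧ p) is F, ¬p is F. ✗
b: □(r ∧ p) is T, ¬p is T. ✓
c: □(r ∧ p) is F, ¬p is F. ✗
d: □(r ∧ p) is T, ¬p is F. ✓
e: □(r ∧ p) is F, ¬p is T. ✓
f: □(r ∧ p) is T, ¬p is F. ✓
g: □(r ∧ p) is T, ¬p is T. ✓
h: □(r ∧ p) is F, ¬p is F. ✗
Satisfying worlds: {b, d, e, f, g}.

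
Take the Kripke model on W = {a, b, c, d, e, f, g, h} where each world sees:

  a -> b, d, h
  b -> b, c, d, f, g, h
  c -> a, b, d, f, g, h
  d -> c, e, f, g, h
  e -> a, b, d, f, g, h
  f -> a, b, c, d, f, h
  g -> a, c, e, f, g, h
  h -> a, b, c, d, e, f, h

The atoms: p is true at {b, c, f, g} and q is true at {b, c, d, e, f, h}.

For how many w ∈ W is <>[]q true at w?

5

a: successors {b, d, h}; []q there: b:F, d:F, h:F. ✗
b: successors {b, c, d, f, g, h}; []q there: b:F, c:F, d:F, f:F, g:F, h:F. ✗
c: successors {a, b, d, f, g, h}; []q there: a:T, b:F, d:F, f:F, g:F, h:F. ✓
d: successors {c, e, f, g, h}; []q there: c:F, e:F, f:F, g:F, h:F. ✗
e: successors {a, b, d, f, g, h}; []q there: a:T, b:F, d:F, f:F, g:F, h:F. ✓
f: successors {a, b, c, d, f, h}; []q there: a:T, b:F, c:F, d:F, f:F, h:F. ✓
g: successors {a, c, e, f, g, h}; []q there: a:T, c:F, e:F, f:F, g:F, h:F. ✓
h: successors {a, b, c, d, e, f, h}; []q there: a:T, b:F, c:F, d:F, e:F, f:F, h:F. ✓
Satisfying worlds: {c, e, f, g, h}.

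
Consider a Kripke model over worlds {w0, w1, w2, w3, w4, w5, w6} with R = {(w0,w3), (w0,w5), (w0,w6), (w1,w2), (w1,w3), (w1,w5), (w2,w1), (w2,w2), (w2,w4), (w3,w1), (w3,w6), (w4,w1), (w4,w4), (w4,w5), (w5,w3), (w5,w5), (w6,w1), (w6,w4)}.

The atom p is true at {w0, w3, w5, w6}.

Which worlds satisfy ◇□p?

w0: successors {w3, w5, w6}; □p there: w3:F, w5:T, w6:F. ✓
w1: successors {w2, w3, w5}; □p there: w2:F, w3:F, w5:T. ✓
w2: successors {w1, w2, w4}; □p there: w1:F, w2:F, w4:F. ✗
w3: successors {w1, w6}; □p there: w1:F, w6:F. ✗
w4: successors {w1, w4, w5}; □p there: w1:F, w4:F, w5:T. ✓
w5: successors {w3, w5}; □p there: w3:F, w5:T. ✓
w6: successors {w1, w4}; □p there: w1:F, w4:F. ✗

{w0, w1, w4, w5}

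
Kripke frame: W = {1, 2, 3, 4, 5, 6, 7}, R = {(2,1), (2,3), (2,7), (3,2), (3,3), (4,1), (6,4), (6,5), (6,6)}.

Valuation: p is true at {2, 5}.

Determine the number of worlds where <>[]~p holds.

4

1: no successors, so <>[]~p fails. ✗
2: successors {1, 3, 7}; []~p there: 1:T, 3:F, 7:T. ✓
3: successors {2, 3}; []~p there: 2:T, 3:F. ✓
4: successors {1}; []~p there: 1:T. ✓
5: no successors, so <>[]~p fails. ✗
6: successors {4, 5, 6}; []~p there: 4:T, 5:T, 6:F. ✓
7: no successors, so <>[]~p fails. ✗
Satisfying worlds: {2, 3, 4, 6}.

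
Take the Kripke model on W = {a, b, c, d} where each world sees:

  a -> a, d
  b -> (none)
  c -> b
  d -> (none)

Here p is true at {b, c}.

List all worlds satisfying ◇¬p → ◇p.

a: ◇¬p is T, ◇p is F. ✗
b: ◇¬p is F, ◇p is F. ✓
c: ◇¬p is F, ◇p is T. ✓
d: ◇¬p is F, ◇p is F. ✓

{b, c, d}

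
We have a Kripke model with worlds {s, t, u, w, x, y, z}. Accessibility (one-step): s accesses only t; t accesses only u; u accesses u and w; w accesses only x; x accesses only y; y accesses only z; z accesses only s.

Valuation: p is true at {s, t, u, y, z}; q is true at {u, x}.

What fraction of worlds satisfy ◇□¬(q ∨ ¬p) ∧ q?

1/7

s: ◇□¬(q ∨ ¬p) is F, q is F. ✗
t: ◇□¬(q ∨ ¬p) is F, q is F. ✗
u: ◇□¬(q ∨ ¬p) is F, q is T. ✗
w: ◇□¬(q ∨ ¬p) is T, q is F. ✗
x: ◇□¬(q ∨ ¬p) is T, q is T. ✓
y: ◇□¬(q ∨ ¬p) is T, q is F. ✗
z: ◇□¬(q ∨ ¬p) is T, q is F. ✗
That's 1 of 7 worlds, so 1/7.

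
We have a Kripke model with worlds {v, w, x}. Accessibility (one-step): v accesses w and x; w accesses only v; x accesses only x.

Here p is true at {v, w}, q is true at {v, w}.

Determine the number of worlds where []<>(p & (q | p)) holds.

v: successors {w, x}; <>(p & (q | p)) there: w:T, x:F. ✗
w: successors {v}; <>(p & (q | p)) there: v:T. ✓
x: successors {x}; <>(p & (q | p)) there: x:F. ✗
Satisfying worlds: {w}.

1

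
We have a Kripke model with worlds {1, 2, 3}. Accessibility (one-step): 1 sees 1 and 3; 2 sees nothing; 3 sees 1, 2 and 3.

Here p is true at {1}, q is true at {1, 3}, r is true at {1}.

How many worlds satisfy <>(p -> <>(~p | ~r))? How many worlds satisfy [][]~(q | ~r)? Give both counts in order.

2 and 1

For <>(p -> <>(~p | ~r)):
1: successors {1, 3}; p -> <>(~p | ~r) there: 1:T, 3:T. ✓
2: no successors, so <>(p -> <>(~p | ~r)) fails. ✗
3: successors {1, 2, 3}; p -> <>(~p | ~r) there: 1:T, 2:T, 3:T. ✓
— 2 worlds.
For [][]~(q | ~r):
1: successors {1, 3}; []~(q | ~r) there: 1:F, 3:F. ✗
2: no successors, so [][]~(q | ~r) holds vacuously. ✓
3: successors {1, 2, 3}; []~(q | ~r) there: 1:F, 2:T, 3:F. ✗
— 1 world.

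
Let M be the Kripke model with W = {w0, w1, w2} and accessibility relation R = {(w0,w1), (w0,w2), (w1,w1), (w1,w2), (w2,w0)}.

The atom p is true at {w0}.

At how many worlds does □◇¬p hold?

w0: successors {w1, w2}; ◇¬p there: w1:T, w2:F. ✗
w1: successors {w1, w2}; ◇¬p there: w1:T, w2:F. ✗
w2: successors {w0}; ◇¬p there: w0:T. ✓
Satisfying worlds: {w2}.

1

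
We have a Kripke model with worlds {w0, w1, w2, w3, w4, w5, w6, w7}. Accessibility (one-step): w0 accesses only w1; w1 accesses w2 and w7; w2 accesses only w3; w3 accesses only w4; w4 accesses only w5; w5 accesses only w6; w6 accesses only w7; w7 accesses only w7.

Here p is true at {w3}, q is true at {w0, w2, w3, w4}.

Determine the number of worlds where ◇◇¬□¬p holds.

1

w0: successors {w1}; ◇¬□¬p there: w1:T. ✓
w1: successors {w2, w7}; ◇¬□¬p there: w2:F, w7:F. ✗
w2: successors {w3}; ◇¬□¬p there: w3:F. ✗
w3: successors {w4}; ◇¬□¬p there: w4:F. ✗
w4: successors {w5}; ◇¬□¬p there: w5:F. ✗
w5: successors {w6}; ◇¬□¬p there: w6:F. ✗
w6: successors {w7}; ◇¬□¬p there: w7:F. ✗
w7: successors {w7}; ◇¬□¬p there: w7:F. ✗
Satisfying worlds: {w0}.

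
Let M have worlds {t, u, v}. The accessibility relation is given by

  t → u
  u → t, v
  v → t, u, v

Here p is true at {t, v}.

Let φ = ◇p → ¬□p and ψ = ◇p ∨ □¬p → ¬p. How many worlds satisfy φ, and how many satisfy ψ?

For ◇p → ¬□p:
t: ◇p is F, ¬□p is T. ✓
u: ◇p is T, ¬□p is F. ✗
v: ◇p is T, ¬□p is T. ✓
— 2 worlds.
For ◇p ∨ □¬p → ¬p:
t: ◇p ∨ □¬p is T, ¬p is F. ✗
u: ◇p ∨ □¬p is T, ¬p is T. ✓
v: ◇p ∨ □¬p is T, ¬p is F. ✗
— 1 world.

2 and 1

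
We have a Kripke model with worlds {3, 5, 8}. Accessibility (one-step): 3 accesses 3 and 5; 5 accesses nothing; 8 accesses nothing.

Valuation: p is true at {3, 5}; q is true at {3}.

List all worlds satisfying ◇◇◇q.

3: successors {3, 5}; ◇◇q there: 3:T, 5:F. ✓
5: no successors, so ◇◇◇q fails. ✗
8: no successors, so ◇◇◇q fails. ✗

{3}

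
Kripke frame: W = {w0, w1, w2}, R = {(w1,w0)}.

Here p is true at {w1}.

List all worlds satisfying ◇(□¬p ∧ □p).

w0: no successors, so ◇(□¬p ∧ □p) fails. ✗
w1: successors {w0}; □¬p ∧ □p there: w0:T. ✓
w2: no successors, so ◇(□¬p ∧ □p) fails. ✗

{w1}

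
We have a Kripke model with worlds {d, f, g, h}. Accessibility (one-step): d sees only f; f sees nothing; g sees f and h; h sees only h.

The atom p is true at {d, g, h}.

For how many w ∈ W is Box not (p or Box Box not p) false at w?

3

d: successors {f}; not (p or Box Box not p) there: f:F. ✗
f: no successors, so Box not (p or Box Box not p) holds vacuously. ✓
g: successors {f, h}; not (p or Box Box not p) there: f:F, h:F. ✗
h: successors {h}; not (p or Box Box not p) there: h:F. ✗
Satisfying worlds: {f}.
So Box not (p or Box Box not p) fails at the other 3 worlds.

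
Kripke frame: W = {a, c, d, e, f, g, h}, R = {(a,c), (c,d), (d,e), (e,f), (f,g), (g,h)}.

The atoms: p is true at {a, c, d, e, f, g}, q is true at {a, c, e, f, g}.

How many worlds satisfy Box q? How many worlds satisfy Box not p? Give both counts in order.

5 and 2

For Box q:
a: successors {c}; q there: c:T. ✓
c: successors {d}; q there: d:F. ✗
d: successors {e}; q there: e:T. ✓
e: successors {f}; q there: f:T. ✓
f: successors {g}; q there: g:T. ✓
g: successors {h}; q there: h:F. ✗
h: no successors, so Box q holds vacuously. ✓
— 5 worlds.
For Box not p:
a: successors {c}; not p there: c:F. ✗
c: successors {d}; not p there: d:F. ✗
d: successors {e}; not p there: e:F. ✗
e: successors {f}; not p there: f:F. ✗
f: successors {g}; not p there: g:F. ✗
g: successors {h}; not p there: h:T. ✓
h: no successors, so Box not p holds vacuously. ✓
— 2 worlds.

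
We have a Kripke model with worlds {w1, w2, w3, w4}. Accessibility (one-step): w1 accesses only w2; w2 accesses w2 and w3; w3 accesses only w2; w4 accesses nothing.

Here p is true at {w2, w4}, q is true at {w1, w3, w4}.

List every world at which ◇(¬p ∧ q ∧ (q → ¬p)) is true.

{w2}

w1: successors {w2}; ¬p ∧ q ∧ (q → ¬p) there: w2:F. ✗
w2: successors {w2, w3}; ¬p ∧ q ∧ (q → ¬p) there: w2:F, w3:T. ✓
w3: successors {w2}; ¬p ∧ q ∧ (q → ¬p) there: w2:F. ✗
w4: no successors, so ◇(¬p ∧ q ∧ (q → ¬p)) fails. ✗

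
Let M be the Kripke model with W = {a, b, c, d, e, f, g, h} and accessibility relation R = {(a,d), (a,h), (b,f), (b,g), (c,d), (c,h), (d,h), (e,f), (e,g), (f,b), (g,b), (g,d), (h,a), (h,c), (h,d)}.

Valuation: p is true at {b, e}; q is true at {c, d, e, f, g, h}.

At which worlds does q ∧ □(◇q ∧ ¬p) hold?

{c, d, h}

a: q is F, □(◇q ∧ ¬p) is T. ✗
b: q is F, □(◇q ∧ ¬p) is F. ✗
c: q is T, □(◇q ∧ ¬p) is T. ✓
d: q is T, □(◇q ∧ ¬p) is T. ✓
e: q is T, □(◇q ∧ ¬p) is F. ✗
f: q is T, □(◇q ∧ ¬p) is F. ✗
g: q is T, □(◇q ∧ ¬p) is F. ✗
h: q is T, □(◇q ∧ ¬p) is T. ✓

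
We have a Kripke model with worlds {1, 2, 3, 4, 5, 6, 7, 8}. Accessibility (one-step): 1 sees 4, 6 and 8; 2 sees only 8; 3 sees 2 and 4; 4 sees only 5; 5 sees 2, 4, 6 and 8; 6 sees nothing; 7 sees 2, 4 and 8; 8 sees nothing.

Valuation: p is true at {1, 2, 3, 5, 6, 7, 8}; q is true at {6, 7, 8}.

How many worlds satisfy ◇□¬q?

1: successors {4, 6, 8}; □¬q there: 4:T, 6:T, 8:T. ✓
2: successors {8}; □¬q there: 8:T. ✓
3: successors {2, 4}; □¬q there: 2:F, 4:T. ✓
4: successors {5}; □¬q there: 5:F. ✗
5: successors {2, 4, 6, 8}; □¬q there: 2:F, 4:T, 6:T, 8:T. ✓
6: no successors, so ◇□¬q fails. ✗
7: successors {2, 4, 8}; □¬q there: 2:F, 4:T, 8:T. ✓
8: no successors, so ◇□¬q fails. ✗
Satisfying worlds: {1, 2, 3, 5, 7}.

5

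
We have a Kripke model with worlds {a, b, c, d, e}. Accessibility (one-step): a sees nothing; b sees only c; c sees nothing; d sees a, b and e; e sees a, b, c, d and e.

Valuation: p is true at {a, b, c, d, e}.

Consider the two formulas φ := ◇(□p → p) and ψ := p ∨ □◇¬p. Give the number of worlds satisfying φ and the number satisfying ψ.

For ◇(□p → p):
a: no successors, so ◇(□p → p) fails. ✗
b: successors {c}; □p → p there: c:T. ✓
c: no successors, so ◇(□p → p) fails. ✗
d: successors {a, b, e}; □p → p there: a:T, b:T, e:T. ✓
e: successors {a, b, c, d, e}; □p → p there: a:T, b:T, c:T, d:T, e:T. ✓
— 3 worlds.
For p ∨ □◇¬p:
a: p is T, □◇¬p is T. ✓
b: p is T, □◇¬p is F. ✓
c: p is T, □◇¬p is T. ✓
d: p is T, □◇¬p is F. ✓
e: p is T, □◇¬p is F. ✓
— 5 worlds.

3 and 5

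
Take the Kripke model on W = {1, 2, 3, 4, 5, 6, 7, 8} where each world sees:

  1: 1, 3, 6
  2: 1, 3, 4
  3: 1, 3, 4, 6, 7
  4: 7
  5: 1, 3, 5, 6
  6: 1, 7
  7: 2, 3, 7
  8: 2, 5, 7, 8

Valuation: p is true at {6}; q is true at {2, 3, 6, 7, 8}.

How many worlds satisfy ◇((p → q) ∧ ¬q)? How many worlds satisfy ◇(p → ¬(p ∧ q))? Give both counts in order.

For ◇((p → q) ∧ ¬q):
1: successors {1, 3, 6}; (p → q) ∧ ¬q there: 1:T, 3:F, 6:F. ✓
2: successors {1, 3, 4}; (p → q) ∧ ¬q there: 1:T, 3:F, 4:T. ✓
3: successors {1, 3, 4, 6, 7}; (p → q) ∧ ¬q there: 1:T, 3:F, 4:T, 6:F, 7:F. ✓
4: successors {7}; (p → q) ∧ ¬q there: 7:F. ✗
5: successors {1, 3, 5, 6}; (p → q) ∧ ¬q there: 1:T, 3:F, 5:T, 6:F. ✓
6: successors {1, 7}; (p → q) ∧ ¬q there: 1:T, 7:F. ✓
7: successors {2, 3, 7}; (p → q) ∧ ¬q there: 2:F, 3:F, 7:F. ✗
8: successors {2, 5, 7, 8}; (p → q) ∧ ¬q there: 2:F, 5:T, 7:F, 8:F. ✓
— 6 worlds.
For ◇(p → ¬(p ∧ q)):
1: successors {1, 3, 6}; p → ¬(p ∧ q) there: 1:T, 3:T, 6:F. ✓
2: successors {1, 3, 4}; p → ¬(p ∧ q) there: 1:T, 3:T, 4:T. ✓
3: successors {1, 3, 4, 6, 7}; p → ¬(p ∧ q) there: 1:T, 3:T, 4:T, 6:F, 7:T. ✓
4: successors {7}; p → ¬(p ∧ q) there: 7:T. ✓
5: successors {1, 3, 5, 6}; p → ¬(p ∧ q) there: 1:T, 3:T, 5:T, 6:F. ✓
6: successors {1, 7}; p → ¬(p ∧ q) there: 1:T, 7:T. ✓
7: successors {2, 3, 7}; p → ¬(p ∧ q) there: 2:T, 3:T, 7:T. ✓
8: successors {2, 5, 7, 8}; p → ¬(p ∧ q) there: 2:T, 5:T, 7:T, 8:T. ✓
— 8 worlds.

6 and 8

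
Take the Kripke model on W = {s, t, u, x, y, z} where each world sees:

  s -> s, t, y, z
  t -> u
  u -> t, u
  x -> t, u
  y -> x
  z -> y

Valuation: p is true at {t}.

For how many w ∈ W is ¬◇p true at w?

3

s: ◇p is T. ✗
t: ◇p is F. ✓
u: ◇p is T. ✗
x: ◇p is T. ✗
y: ◇p is F. ✓
z: ◇p is F. ✓
Satisfying worlds: {t, y, z}.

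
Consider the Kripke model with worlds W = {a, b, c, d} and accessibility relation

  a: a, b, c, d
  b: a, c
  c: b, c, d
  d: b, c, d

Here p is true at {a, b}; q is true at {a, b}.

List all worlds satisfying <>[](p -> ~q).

∅

a: successors {a, b, c, d}; [](p -> ~q) there: a:F, b:F, c:F, d:F. ✗
b: successors {a, c}; [](p -> ~q) there: a:F, c:F. ✗
c: successors {b, c, d}; [](p -> ~q) there: b:F, c:F, d:F. ✗
d: successors {b, c, d}; [](p -> ~q) there: b:F, c:F, d:F. ✗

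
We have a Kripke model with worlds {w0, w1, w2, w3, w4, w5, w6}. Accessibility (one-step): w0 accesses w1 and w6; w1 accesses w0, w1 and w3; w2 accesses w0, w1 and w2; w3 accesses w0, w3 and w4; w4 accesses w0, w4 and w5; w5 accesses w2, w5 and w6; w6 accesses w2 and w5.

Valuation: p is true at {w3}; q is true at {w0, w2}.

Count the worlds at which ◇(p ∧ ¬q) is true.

2

w0: successors {w1, w6}; p ∧ ¬q there: w1:F, w6:F. ✗
w1: successors {w0, w1, w3}; p ∧ ¬q there: w0:F, w1:F, w3:T. ✓
w2: successors {w0, w1, w2}; p ∧ ¬q there: w0:F, w1:F, w2:F. ✗
w3: successors {w0, w3, w4}; p ∧ ¬q there: w0:F, w3:T, w4:F. ✓
w4: successors {w0, w4, w5}; p ∧ ¬q there: w0:F, w4:F, w5:F. ✗
w5: successors {w2, w5, w6}; p ∧ ¬q there: w2:F, w5:F, w6:F. ✗
w6: successors {w2, w5}; p ∧ ¬q there: w2:F, w5:F. ✗
Satisfying worlds: {w1, w3}.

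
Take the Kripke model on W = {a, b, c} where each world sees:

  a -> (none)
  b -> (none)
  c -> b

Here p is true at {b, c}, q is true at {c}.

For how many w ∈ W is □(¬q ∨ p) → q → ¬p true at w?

a: □(¬q ∨ p) is T, q → ¬p is T. ✓
b: □(¬q ∨ p) is T, q → ¬p is T. ✓
c: □(¬q ∨ p) is T, q → ¬p is F. ✗
Satisfying worlds: {a, b}.

2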